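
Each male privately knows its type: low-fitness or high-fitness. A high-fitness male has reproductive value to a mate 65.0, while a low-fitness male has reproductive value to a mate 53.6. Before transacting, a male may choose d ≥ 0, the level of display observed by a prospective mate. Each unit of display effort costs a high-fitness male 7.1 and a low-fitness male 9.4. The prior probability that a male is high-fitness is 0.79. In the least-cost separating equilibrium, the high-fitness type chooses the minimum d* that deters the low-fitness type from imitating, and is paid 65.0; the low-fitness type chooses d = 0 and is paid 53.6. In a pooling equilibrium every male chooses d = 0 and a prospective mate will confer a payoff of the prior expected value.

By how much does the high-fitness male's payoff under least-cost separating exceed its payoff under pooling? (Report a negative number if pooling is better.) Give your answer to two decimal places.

-6.22

Least-cost separating signal: d* solves 53.6 = 65.0 − 9.4·d*, so d* = (65.0 − 53.6)/9.4 ≈ 1.2128.
High-fitness type's separating payoff: 65.0 − 7.1 × d* = 65.0 − 7.1 × (65.0 − 53.6)/9.4 = 65.0 − 80.94/9.4 ≈ 56.3894.
Pooling payoff: 0.79 × 65.0 + 0.21 × 53.6 = 62.606.
Difference: 56.3894 − 62.606 = -6.2166, i.e. -6.22 to two decimal places.
The high-fitness type would prefer the pooling outcome.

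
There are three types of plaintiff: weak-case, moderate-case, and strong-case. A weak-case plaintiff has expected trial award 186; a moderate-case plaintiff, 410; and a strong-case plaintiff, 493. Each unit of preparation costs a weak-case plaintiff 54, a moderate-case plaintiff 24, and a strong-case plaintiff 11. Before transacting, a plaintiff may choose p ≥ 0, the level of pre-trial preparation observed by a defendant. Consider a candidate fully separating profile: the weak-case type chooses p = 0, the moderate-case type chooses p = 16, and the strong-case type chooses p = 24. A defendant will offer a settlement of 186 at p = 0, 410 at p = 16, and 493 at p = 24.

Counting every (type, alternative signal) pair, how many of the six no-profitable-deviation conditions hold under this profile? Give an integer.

Weak-case (own payoff 186): to p=16 gives 410 − 54×16 = -454 → no gain ✓; to p=24 gives 493 − 54×24 = -803 → no gain ✓.
Moderate-case (own payoff 410 − 24×16 = 26): to p=0 gives 186 → profitable ✗; to p=24 gives 493 − 24×24 = -83 → no gain ✓.
Strong-case (own payoff 493 − 11×24 = 229): to p=0 gives 186 → no gain ✓; to p=16 gives 410 − 11×16 = 234 → profitable ✗.
4 of the 6 constraints hold; not an equilibrium.

4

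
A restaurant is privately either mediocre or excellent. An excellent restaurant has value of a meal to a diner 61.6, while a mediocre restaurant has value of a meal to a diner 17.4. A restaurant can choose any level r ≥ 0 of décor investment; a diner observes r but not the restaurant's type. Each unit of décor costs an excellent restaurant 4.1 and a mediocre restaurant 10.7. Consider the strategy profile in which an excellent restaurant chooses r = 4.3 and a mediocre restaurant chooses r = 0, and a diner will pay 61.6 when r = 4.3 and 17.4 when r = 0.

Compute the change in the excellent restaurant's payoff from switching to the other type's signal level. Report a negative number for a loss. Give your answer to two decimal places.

Playing r = 4.3 the excellent restaurant receives 61.6 − 4.1 × 4.3 = 43.97.
Deviating to r = 0 yields 17.4 instead.
Gain from deviating: 17.4 − 43.97 = -26.57.
The gain is negative, so the excellent type's incentive-compatibility constraint is satisfied.

-26.57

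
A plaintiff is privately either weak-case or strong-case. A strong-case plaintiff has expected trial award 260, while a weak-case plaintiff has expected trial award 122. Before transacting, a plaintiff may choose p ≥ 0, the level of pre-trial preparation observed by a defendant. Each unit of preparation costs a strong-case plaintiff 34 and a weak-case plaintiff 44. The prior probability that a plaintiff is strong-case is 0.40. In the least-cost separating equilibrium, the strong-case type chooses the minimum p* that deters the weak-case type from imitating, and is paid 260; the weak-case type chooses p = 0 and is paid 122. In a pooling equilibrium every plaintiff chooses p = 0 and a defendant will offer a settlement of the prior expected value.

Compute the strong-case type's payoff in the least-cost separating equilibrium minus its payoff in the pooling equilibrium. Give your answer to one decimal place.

Least-cost separating signal: p* solves 122 = 260 − 44·p*, so p* = (260 − 122)/44 ≈ 3.1364.
Strong-case type's separating payoff: 260 − 34 × p* = 260 − 34 × (260 − 122)/44 = 260 − 4692/44 ≈ 153.364.
Pooling payoff: 0.40 × 260 + 0.60 × 122 = 177.2.
Difference: 153.364 − 177.2 = -23.836, i.e. -23.8 to one decimal place.
The strong-case type would prefer the pooling outcome.

-23.8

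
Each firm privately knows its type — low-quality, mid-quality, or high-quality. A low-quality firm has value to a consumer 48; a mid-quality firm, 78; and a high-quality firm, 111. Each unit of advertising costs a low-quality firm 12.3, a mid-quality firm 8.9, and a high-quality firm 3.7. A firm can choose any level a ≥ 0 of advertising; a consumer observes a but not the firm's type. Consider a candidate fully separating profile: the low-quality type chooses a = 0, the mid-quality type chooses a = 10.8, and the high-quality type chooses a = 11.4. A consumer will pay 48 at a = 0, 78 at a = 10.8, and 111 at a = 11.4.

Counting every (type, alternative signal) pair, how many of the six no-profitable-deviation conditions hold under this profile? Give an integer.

Low-quality (own payoff 48): to a=10.8 gives 78 − 12.3×10.8 = -54.84 → no gain ✓; to a=11.4 gives 111 − 12.3×11.4 = -29.22 → no gain ✓.
High-quality (own payoff 111 − 3.7×11.4 = 68.82): to a=0 gives 48 → no gain ✓; to a=10.8 gives 78 − 3.7×10.8 = 38.04 → no gain ✓.
Mid-quality (own payoff 78 − 8.9×10.8 = -18.12): to a=0 gives 48 → profitable ✗; to a=11.4 gives 111 − 8.9×11.4 = 9.54 → profitable ✗.
4 of the 6 constraints hold; not an equilibrium.

4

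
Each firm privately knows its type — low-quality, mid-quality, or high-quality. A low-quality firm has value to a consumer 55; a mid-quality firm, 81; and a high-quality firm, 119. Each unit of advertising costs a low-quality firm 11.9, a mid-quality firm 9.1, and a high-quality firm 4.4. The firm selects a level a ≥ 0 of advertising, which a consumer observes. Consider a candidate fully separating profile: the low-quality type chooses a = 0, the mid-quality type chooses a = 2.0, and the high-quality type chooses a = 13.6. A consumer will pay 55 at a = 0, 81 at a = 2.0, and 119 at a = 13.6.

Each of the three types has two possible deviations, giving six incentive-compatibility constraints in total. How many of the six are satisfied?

Low-quality (own payoff 55): to a=2.0 gives 81 − 11.9×2.0 = 57.2 → profitable ✗; to a=13.6 gives 119 − 11.9×13.6 = -42.84 → no gain ✓.
High-quality (own payoff 119 − 4.4×13.6 = 59.16): to a=0 gives 55 → no gain ✓; to a=2.0 gives 81 − 4.4×2.0 = 72.2 → profitable ✗.
Mid-quality (own payoff 81 − 9.1×2.0 = 62.8): to a=0 gives 55 → no gain ✓; to a=13.6 gives 119 − 9.1×13.6 = -4.76 → no gain ✓.
4 of the 6 constraints hold; not an equilibrium.

4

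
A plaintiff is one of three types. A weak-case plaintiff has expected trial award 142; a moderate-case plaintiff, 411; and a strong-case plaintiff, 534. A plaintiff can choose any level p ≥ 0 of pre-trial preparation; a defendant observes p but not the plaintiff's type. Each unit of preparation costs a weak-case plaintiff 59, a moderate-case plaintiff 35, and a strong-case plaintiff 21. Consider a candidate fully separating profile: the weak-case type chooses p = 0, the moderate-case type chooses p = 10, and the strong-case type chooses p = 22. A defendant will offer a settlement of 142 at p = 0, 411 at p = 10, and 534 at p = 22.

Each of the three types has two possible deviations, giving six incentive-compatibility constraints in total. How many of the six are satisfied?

3

Moderate-case (own payoff 411 − 35×10 = 61): to p=0 gives 142 → profitable ✗; to p=22 gives 534 − 35×22 = -236 → no gain ✓.
Weak-case (own payoff 142): to p=10 gives 411 − 59×10 = -179 → no gain ✓; to p=22 gives 534 − 59×22 = -764 → no gain ✓.
Strong-case (own payoff 534 − 21×22 = 72): to p=0 gives 142 → profitable ✗; to p=10 gives 411 − 21×10 = 201 → profitable ✗.
3 of the 6 constraints hold; not an equilibrium.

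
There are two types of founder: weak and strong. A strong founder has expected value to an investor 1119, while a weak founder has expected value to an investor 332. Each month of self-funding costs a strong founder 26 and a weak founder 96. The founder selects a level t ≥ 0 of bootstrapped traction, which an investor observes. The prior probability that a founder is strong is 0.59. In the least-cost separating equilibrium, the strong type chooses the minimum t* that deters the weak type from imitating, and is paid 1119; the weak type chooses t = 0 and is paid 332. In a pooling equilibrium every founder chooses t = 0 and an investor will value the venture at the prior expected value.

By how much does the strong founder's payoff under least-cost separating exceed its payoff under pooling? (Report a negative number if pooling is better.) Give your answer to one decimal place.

109.5

Least-cost separating signal: t* solves 332 = 1119 − 96·t*, so t* = (1119 − 332)/96 ≈ 8.1979.
Strong type's separating payoff: 1119 − 26 × t* = 1119 − 26 × (1119 − 332)/96 = 1119 − 20462/96 ≈ 905.854.
Pooling payoff: 0.59 × 1119 + 0.41 × 332 = 796.33.
Difference: 905.854 − 796.33 = 109.524, i.e. 109.5 to one decimal place.
The strong type prefers to separate.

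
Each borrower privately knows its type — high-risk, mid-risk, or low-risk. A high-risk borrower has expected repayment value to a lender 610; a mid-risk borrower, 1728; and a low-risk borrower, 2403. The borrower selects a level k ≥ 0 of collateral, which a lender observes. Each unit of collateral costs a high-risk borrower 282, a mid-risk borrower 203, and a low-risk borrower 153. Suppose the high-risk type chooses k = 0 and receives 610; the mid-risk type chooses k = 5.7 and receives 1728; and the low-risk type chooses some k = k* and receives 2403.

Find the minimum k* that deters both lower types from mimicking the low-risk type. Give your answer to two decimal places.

9.03

High-risk type (on-path payoff 610) won't mimic when 610 ≥ 2403 − 282·k*, i.e. k* ≥ 6.36.
Mid-risk type (on-path payoff 1728 − 203×5.7 = 570.9) won't mimic when 570.9 ≥ 2403 − 203·k*, i.e. k* ≥ 9.03.
Both must hold, so k* = max(6.36, 9.03) = 9.03. The mid-risk type's constraint binds.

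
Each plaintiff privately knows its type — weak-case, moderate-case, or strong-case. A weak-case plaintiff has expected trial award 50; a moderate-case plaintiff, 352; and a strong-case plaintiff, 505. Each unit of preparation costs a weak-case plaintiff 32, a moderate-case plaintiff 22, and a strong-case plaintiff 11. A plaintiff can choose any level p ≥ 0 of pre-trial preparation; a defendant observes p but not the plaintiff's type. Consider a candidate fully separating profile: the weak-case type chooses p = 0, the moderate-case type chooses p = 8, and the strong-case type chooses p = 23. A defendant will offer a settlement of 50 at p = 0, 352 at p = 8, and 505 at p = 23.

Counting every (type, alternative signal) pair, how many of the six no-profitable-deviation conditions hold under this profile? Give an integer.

Moderate-case (own payoff 352 − 22×8 = 176): to p=0 gives 50 → no gain ✓; to p=23 gives 505 − 22×23 = -1 → no gain ✓.
Strong-case (own payoff 505 − 11×23 = 252): to p=0 gives 50 → no gain ✓; to p=8 gives 352 − 11×8 = 264 → profitable ✗.
Weak-case (own payoff 50): to p=8 gives 352 − 32×8 = 96 → profitable ✗; to p=23 gives 505 − 32×23 = -231 → no gain ✓.
4 of the 6 constraints hold; not an equilibrium.

4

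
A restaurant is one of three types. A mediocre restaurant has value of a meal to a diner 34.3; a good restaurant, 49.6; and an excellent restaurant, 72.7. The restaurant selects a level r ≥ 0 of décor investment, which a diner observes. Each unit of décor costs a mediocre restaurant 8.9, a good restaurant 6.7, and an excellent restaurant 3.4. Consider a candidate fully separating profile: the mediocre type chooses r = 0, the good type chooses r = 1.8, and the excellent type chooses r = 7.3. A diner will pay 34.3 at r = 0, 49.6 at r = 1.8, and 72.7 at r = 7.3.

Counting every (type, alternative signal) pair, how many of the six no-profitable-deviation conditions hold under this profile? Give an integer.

6

Good (own payoff 49.6 − 6.7×1.8 = 37.54): to r=0 gives 34.3 → no gain ✓; to r=7.3 gives 72.7 − 6.7×7.3 = 23.79 → no gain ✓.
Excellent (own payoff 72.7 − 3.4×7.3 = 47.88): to r=0 gives 34.3 → no gain ✓; to r=1.8 gives 49.6 − 3.4×1.8 = 43.48 → no gain ✓.
Mediocre (own payoff 34.3): to r=1.8 gives 49.6 − 8.9×1.8 = 33.58 → no gain ✓; to r=7.3 gives 72.7 − 8.9×7.3 = 7.73 → no gain ✓.
6 of the 6 constraints hold; this profile is a separating equilibrium.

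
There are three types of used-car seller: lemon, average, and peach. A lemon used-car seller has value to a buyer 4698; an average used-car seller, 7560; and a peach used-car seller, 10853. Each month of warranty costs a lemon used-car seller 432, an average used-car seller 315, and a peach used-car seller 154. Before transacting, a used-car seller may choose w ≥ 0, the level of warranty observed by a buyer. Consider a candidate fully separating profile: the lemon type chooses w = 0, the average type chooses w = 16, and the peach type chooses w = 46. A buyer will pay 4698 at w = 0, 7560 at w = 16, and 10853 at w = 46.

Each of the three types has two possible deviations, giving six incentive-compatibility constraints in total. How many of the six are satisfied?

Lemon (own payoff 4698): to w=16 gives 7560 − 432×16 = 648 → no gain ✓; to w=46 gives 10853 − 432×46 = -9019 → no gain ✓.
Peach (own payoff 10853 − 154×46 = 3769): to w=0 gives 4698 → profitable ✗; to w=16 gives 7560 − 154×16 = 5096 → profitable ✗.
Average (own payoff 7560 − 315×16 = 2520): to w=0 gives 4698 → profitable ✗; to w=46 gives 10853 − 315×46 = -3637 → no gain ✓.
3 of the 6 constraints hold; not an equilibrium.

3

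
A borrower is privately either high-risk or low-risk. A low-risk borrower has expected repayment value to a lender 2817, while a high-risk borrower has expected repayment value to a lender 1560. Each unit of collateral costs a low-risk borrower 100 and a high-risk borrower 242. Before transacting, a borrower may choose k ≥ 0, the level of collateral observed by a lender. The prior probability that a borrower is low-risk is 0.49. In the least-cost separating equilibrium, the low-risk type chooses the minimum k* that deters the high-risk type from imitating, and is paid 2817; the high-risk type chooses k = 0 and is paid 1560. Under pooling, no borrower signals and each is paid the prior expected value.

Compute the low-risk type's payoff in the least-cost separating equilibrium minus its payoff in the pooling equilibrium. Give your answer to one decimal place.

121.6

Least-cost separating signal: k* solves 1560 = 2817 − 242·k*, so k* = (2817 − 1560)/242 ≈ 5.1942.
Low-risk type's separating payoff: 2817 − 100 × k* = 2817 − 100 × (2817 − 1560)/242 = 2817 − 125700/242 ≈ 2297.579.
Pooling payoff: 0.49 × 2817 + 0.51 × 1560 = 2175.93.
Difference: 2297.579 − 2175.93 = 121.649, i.e. 121.6 to one decimal place.
The low-risk type prefers to separate.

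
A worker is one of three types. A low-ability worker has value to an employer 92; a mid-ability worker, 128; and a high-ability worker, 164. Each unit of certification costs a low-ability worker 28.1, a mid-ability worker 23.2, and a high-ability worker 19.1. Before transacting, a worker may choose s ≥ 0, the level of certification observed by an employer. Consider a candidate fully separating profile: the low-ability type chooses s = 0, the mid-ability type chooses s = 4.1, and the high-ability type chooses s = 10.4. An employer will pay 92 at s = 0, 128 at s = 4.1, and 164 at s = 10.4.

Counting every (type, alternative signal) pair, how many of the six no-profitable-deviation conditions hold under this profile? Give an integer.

3

High-ability (own payoff 164 − 19.1×10.4 = -34.64): to s=0 gives 92 → profitable ✗; to s=4.1 gives 128 − 19.1×4.1 = 49.69 → profitable ✗.
Low-ability (own payoff 92): to s=4.1 gives 128 − 28.1×4.1 = 12.79 → no gain ✓; to s=10.4 gives 164 − 28.1×10.4 = -128.24 → no gain ✓.
Mid-ability (own payoff 128 − 23.2×4.1 = 32.88): to s=0 gives 92 → profitable ✗; to s=10.4 gives 164 − 23.2×10.4 = -77.28 → no gain ✓.
3 of the 6 constraints hold; not an equilibrium.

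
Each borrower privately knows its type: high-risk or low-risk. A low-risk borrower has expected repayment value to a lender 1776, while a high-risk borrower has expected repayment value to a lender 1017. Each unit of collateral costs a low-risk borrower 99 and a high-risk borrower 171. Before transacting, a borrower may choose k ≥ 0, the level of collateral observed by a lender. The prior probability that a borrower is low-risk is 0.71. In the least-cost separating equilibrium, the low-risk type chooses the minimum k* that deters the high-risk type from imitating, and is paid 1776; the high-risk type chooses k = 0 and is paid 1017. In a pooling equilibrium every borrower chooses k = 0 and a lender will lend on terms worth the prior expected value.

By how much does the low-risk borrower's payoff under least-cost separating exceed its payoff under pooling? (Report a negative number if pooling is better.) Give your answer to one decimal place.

-219.3

Least-cost separating signal: k* solves 1017 = 1776 − 171·k*, so k* = (1776 − 1017)/171 ≈ 4.4386.
Low-risk type's separating payoff: 1776 − 99 × k* = 1776 − 99 × (1776 − 1017)/171 = 1776 − 75141/171 ≈ 1336.579.
Pooling payoff: 0.71 × 1776 + 0.29 × 1017 = 1555.89.
Difference: 1336.579 − 1555.89 = -219.311, i.e. -219.3 to one decimal place.
The low-risk type would prefer the pooling outcome.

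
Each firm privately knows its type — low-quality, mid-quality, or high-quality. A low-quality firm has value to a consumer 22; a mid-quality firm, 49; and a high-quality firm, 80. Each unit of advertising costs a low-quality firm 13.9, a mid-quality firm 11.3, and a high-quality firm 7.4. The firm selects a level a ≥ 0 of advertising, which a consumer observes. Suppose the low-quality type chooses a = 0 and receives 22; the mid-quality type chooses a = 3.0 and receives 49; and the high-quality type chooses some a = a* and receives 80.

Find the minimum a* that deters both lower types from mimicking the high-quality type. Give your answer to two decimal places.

5.74

Low-quality type (on-path payoff 22) won't mimic when 22 ≥ 80 − 13.9·a*, i.e. a* ≥ 4.17.
Mid-quality type (on-path payoff 49 − 11.3×3.0 = 15.1) won't mimic when 15.1 ≥ 80 − 11.3·a*, i.e. a* ≥ 5.74.
Both must hold, so a* = max(4.17, 5.74) = 5.74. The mid-quality type's constraint binds.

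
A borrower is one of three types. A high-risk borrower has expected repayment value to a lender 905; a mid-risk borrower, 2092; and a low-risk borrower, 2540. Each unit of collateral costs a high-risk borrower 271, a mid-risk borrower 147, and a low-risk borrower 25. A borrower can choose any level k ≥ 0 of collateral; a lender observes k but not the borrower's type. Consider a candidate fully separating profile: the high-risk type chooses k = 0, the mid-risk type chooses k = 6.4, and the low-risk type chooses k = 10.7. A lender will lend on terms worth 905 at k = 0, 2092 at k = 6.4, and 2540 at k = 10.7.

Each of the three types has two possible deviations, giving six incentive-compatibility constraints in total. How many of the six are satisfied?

6

Mid-risk (own payoff 2092 − 147×6.4 = 1151.2): to k=0 gives 905 → no gain ✓; to k=10.7 gives 2540 − 147×10.7 = 967.1 → no gain ✓.
High-risk (own payoff 905): to k=6.4 gives 2092 − 271×6.4 = 357.6 → no gain ✓; to k=10.7 gives 2540 − 271×10.7 = -359.7 → no gain ✓.
Low-risk (own payoff 2540 − 25×10.7 = 2272.5): to k=0 gives 905 → no gain ✓; to k=6.4 gives 2092 − 25×6.4 = 1932 → no gain ✓.
6 of the 6 constraints hold; this profile is a separating equilibrium.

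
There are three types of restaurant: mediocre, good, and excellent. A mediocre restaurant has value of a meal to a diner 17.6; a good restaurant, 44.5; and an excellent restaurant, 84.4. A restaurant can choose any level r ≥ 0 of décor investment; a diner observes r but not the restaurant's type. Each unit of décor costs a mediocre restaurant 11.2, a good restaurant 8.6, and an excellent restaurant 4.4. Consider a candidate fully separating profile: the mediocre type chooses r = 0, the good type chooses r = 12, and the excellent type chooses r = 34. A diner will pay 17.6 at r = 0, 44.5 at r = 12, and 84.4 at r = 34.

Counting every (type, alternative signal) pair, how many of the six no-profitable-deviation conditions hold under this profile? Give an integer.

Excellent (own payoff 84.4 − 4.4×34 = -65.2): to r=0 gives 17.6 → profitable ✗; to r=12 gives 44.5 − 4.4×12 = -8.3 → profitable ✗.
Mediocre (own payoff 17.6): to r=12 gives 44.5 − 11.2×12 = -89.9 → no gain ✓; to r=34 gives 84.4 − 11.2×34 = -296.4 → no gain ✓.
Good (own payoff 44.5 − 8.6×12 = -58.7): to r=0 gives 17.6 → profitable ✗; to r=34 gives 84.4 − 8.6×34 = -208 → no gain ✓.
3 of the 6 constraints hold; not an equilibrium.

3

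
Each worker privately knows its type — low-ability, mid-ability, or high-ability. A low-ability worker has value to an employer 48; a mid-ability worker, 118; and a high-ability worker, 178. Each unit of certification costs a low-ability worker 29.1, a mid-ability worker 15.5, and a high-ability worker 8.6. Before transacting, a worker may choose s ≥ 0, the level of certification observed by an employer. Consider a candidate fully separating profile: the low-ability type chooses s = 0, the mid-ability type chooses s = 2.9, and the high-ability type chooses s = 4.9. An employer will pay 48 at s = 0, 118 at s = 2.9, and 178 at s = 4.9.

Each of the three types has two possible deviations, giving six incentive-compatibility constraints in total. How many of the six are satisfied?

5

High-ability (own payoff 178 − 8.6×4.9 = 135.86): to s=0 gives 48 → no gain ✓; to s=2.9 gives 118 − 8.6×2.9 = 93.06 → no gain ✓.
Low-ability (own payoff 48): to s=2.9 gives 118 − 29.1×2.9 = 33.61 → no gain ✓; to s=4.9 gives 178 − 29.1×4.9 = 35.41 → no gain ✓.
Mid-ability (own payoff 118 − 15.5×2.9 = 73.05): to s=0 gives 48 → no gain ✓; to s=4.9 gives 178 − 15.5×4.9 = 102.05 → profitable ✗.
5 of the 6 constraints hold; not an equilibrium.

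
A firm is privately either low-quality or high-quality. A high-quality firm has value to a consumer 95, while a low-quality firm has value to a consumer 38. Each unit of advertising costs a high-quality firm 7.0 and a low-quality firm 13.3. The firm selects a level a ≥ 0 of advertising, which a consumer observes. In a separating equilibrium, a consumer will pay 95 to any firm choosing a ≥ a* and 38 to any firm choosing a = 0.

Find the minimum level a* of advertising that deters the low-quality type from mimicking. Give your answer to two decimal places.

4.29

A low-quality firm choosing a = 0 receives 38.
Imitating at a* instead would pay 95 at cost 13.3·a*, netting 95 − 13.3·a*.
Indifference: 38 = 95 − 13.3·a*, so a* = (95 − 38) / 13.3 ≈ 4.29.
At a* the low-quality type's incentive constraint just binds; the high-quality type strictly prefers a* since its per-unit cost is lower.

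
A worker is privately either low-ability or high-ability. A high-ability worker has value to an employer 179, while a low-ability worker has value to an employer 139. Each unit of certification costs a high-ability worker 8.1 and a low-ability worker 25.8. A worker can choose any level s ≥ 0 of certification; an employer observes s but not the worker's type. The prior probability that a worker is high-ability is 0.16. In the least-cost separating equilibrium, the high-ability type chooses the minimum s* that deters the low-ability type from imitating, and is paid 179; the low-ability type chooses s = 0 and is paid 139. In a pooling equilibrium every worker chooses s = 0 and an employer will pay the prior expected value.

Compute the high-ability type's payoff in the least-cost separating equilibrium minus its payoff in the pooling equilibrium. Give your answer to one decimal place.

21.0

Least-cost separating signal: s* solves 139 = 179 − 25.8·s*, so s* = (179 − 139)/25.8 ≈ 1.5504.
High-ability type's separating payoff: 179 − 8.1 × s* = 179 − 8.1 × (179 − 139)/25.8 = 179 − 324/25.8 ≈ 166.442.
Pooling payoff: 0.16 × 179 + 0.84 × 139 = 145.4.
Difference: 166.442 − 145.4 = 21.042, i.e. 21.0 to one decimal place.
The high-ability type prefers to separate.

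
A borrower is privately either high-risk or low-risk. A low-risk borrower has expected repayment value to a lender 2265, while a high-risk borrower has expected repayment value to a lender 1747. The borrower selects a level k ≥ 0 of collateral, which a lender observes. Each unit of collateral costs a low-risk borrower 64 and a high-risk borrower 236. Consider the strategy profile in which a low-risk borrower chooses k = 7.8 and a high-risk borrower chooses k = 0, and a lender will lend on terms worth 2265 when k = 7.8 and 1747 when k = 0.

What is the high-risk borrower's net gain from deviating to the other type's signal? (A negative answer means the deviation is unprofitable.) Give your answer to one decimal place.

-1322.8

Playing k = 0 the high-risk borrower receives 1747.
Deviating to k = 7.8 brings payment 2265 at cost 236 × 7.8 = 1840.8, netting 424.2.
Gain from deviating: 424.2 − 1747 = -1322.8.
The gain is negative, so the high-risk type's incentive-compatibility constraint is satisfied.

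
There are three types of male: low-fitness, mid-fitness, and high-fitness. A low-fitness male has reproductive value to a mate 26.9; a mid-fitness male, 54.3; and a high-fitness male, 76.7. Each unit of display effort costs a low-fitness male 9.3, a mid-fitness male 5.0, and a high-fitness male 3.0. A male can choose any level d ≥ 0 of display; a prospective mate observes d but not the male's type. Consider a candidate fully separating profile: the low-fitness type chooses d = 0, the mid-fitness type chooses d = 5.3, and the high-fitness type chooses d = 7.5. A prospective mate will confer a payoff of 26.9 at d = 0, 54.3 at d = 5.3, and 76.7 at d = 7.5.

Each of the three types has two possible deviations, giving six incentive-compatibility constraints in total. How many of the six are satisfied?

Low-fitness (own payoff 26.9): to d=5.3 gives 54.3 − 9.3×5.3 = 5.01 → no gain ✓; to d=7.5 gives 76.7 − 9.3×7.5 = 6.95 → no gain ✓.
Mid-fitness (own payoff 54.3 − 5.0×5.3 = 27.8): to d=0 gives 26.9 → no gain ✓; to d=7.5 gives 76.7 − 5.0×7.5 = 39.2 → profitable ✗.
High-fitness (own payoff 76.7 − 3.0×7.5 = 54.2): to d=0 gives 26.9 → no gain ✓; to d=5.3 gives 54.3 − 3.0×5.3 = 38.4 → no gain ✓.
5 of the 6 constraints hold; not an equilibrium.

5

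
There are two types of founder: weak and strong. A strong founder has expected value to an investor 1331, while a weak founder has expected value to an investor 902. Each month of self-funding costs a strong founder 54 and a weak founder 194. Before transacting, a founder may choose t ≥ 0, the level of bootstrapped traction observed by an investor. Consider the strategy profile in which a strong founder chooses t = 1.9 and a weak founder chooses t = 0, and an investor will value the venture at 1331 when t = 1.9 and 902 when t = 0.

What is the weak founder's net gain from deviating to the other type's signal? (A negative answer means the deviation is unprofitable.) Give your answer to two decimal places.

Playing t = 0 the weak founder receives 902.
Deviating to t = 1.9 brings payment 1331 at cost 194 × 1.9 = 368.6, netting 962.4.
Gain from deviating: 962.4 − 902 = 60.40.
The gain is positive, so the weak type's incentive-compatibility constraint is violated — this profile is not a separating equilibrium.

60.40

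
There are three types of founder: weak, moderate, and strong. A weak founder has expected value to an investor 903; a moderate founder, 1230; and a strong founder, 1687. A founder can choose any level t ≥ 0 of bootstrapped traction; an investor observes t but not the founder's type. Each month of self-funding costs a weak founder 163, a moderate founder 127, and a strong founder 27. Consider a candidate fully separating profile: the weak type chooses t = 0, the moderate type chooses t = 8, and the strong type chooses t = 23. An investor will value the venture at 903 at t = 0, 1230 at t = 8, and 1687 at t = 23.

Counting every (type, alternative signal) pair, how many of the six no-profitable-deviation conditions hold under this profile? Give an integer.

Weak (own payoff 903): to t=8 gives 1230 − 163×8 = -74 → no gain ✓; to t=23 gives 1687 − 163×23 = -2062 → no gain ✓.
Strong (own payoff 1687 − 27×23 = 1066): to t=0 gives 903 → no gain ✓; to t=8 gives 1230 − 27×8 = 1014 → no gain ✓.
Moderate (own payoff 1230 − 127×8 = 214): to t=0 gives 903 → profitable ✗; to t=23 gives 1687 − 127×23 = -1234 → no gain ✓.
5 of the 6 constraints hold; not an equilibrium.

5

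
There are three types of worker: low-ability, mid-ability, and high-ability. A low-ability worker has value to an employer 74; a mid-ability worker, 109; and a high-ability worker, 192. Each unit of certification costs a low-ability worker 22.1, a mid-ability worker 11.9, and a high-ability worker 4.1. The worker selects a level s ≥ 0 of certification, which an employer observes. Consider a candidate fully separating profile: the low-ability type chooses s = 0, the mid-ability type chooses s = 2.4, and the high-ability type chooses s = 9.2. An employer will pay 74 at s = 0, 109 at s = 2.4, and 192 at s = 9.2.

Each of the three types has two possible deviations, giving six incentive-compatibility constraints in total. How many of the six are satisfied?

5

High-ability (own payoff 192 − 4.1×9.2 = 154.28): to s=0 gives 74 → no gain ✓; to s=2.4 gives 109 − 4.1×2.4 = 99.16 → no gain ✓.
Mid-ability (own payoff 109 − 11.9×2.4 = 80.44): to s=0 gives 74 → no gain ✓; to s=9.2 gives 192 − 11.9×9.2 = 82.52 → profitable ✗.
Low-ability (own payoff 74): to s=2.4 gives 109 − 22.1×2.4 = 55.96 → no gain ✓; to s=9.2 gives 192 − 22.1×9.2 = -11.32 → no gain ✓.
5 of the 6 constraints hold; not an equilibrium.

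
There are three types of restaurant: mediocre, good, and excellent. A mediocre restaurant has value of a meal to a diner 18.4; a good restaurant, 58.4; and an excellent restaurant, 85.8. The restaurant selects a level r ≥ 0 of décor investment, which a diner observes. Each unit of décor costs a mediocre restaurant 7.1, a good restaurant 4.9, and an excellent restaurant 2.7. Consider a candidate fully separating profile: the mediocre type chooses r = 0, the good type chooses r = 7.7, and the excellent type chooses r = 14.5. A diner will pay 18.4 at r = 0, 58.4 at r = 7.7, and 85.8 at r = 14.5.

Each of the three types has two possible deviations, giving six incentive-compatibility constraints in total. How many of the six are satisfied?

Mediocre (own payoff 18.4): to r=7.7 gives 58.4 − 7.1×7.7 = 3.73 → no gain ✓; to r=14.5 gives 85.8 − 7.1×14.5 = -17.15 → no gain ✓.
Excellent (own payoff 85.8 − 2.7×14.5 = 46.65): to r=0 gives 18.4 → no gain ✓; to r=7.7 gives 58.4 − 2.7×7.7 = 37.61 → no gain ✓.
Good (own payoff 58.4 − 4.9×7.7 = 20.67): to r=0 gives 18.4 → no gain ✓; to r=14.5 gives 85.8 − 4.9×14.5 = 14.75 → no gain ✓.
6 of the 6 constraints hold; this profile is a separating equilibrium.

6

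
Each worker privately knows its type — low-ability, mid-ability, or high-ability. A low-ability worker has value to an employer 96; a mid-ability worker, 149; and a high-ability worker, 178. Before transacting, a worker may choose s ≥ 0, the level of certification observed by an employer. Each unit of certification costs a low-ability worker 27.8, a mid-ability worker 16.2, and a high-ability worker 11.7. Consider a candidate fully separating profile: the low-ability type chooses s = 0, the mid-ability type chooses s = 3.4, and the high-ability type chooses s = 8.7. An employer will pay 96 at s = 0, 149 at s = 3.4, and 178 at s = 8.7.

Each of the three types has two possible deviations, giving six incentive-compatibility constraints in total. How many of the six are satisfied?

Mid-ability (own payoff 149 − 16.2×3.4 = 93.92): to s=0 gives 96 → profitable ✗; to s=8.7 gives 178 − 16.2×8.7 = 37.06 → no gain ✓.
Low-ability (own payoff 96): to s=3.4 gives 149 − 27.8×3.4 = 54.48 → no gain ✓; to s=8.7 gives 178 − 27.8×8.7 = -63.86 → no gain ✓.
High-ability (own payoff 178 − 11.7×8.7 = 76.21): to s=0 gives 96 → profitable ✗; to s=3.4 gives 149 − 11.7×3.4 = 109.22 → profitable ✗.
3 of the 6 constraints hold; not an equilibrium.

3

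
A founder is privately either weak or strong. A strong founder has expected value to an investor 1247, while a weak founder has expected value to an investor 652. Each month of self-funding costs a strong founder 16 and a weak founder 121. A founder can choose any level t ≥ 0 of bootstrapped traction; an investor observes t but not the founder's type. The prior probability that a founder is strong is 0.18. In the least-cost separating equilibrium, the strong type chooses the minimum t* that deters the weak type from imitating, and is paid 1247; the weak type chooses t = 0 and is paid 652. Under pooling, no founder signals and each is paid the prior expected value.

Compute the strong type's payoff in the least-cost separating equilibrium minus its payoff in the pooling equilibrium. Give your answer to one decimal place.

Least-cost separating signal: t* solves 652 = 1247 − 121·t*, so t* = (1247 − 652)/121 ≈ 4.9174.
Strong type's separating payoff: 1247 − 16 × t* = 1247 − 16 × (1247 − 652)/121 = 1247 − 9520/121 ≈ 1168.322.
Pooling payoff: 0.18 × 1247 + 0.82 × 652 = 759.1.
Difference: 1168.322 − 759.1 = 409.222, i.e. 409.2 to one decimal place.
The strong type prefers to separate.

409.2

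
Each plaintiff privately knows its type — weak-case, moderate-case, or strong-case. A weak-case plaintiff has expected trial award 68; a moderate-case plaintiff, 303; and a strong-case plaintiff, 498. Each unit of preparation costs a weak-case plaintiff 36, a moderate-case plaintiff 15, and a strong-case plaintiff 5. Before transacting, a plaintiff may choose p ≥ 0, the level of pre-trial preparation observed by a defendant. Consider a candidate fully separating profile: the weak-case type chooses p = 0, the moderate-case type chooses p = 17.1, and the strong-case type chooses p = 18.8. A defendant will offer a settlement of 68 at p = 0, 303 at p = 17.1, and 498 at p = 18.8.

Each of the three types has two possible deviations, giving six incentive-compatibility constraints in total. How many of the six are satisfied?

4

Weak-case (own payoff 68): to p=17.1 gives 303 − 36×17.1 = -312.6 → no gain ✓; to p=18.8 gives 498 − 36×18.8 = -178.8 → no gain ✓.
Moderate-case (own payoff 303 − 15×17.1 = 46.5): to p=0 gives 68 → profitable ✗; to p=18.8 gives 498 − 15×18.8 = 216 → profitable ✗.
Strong-case (own payoff 498 − 5×18.8 = 404): to p=0 gives 68 → no gain ✓; to p=17.1 gives 303 − 5×17.1 = 217.5 → no gain ✓.
4 of the 6 constraints hold; not an equilibrium.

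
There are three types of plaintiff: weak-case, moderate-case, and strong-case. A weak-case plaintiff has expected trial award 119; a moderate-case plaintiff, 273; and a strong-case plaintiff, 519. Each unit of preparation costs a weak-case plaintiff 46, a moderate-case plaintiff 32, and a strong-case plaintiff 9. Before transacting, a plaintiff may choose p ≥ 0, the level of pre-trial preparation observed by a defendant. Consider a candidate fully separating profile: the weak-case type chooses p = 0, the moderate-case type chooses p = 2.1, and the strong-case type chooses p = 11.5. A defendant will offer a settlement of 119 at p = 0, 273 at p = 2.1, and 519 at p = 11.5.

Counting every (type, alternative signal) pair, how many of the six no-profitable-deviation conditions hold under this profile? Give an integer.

Weak-case (own payoff 119): to p=2.1 gives 273 − 46×2.1 = 176.4 → profitable ✗; to p=11.5 gives 519 − 46×11.5 = -10 → no gain ✓.
Strong-case (own payoff 519 − 9×11.5 = 415.5): to p=0 gives 119 → no gain ✓; to p=2.1 gives 273 − 9×2.1 = 254.1 → no gain ✓.
Moderate-case (own payoff 273 − 32×2.1 = 205.8): to p=0 gives 119 → no gain ✓; to p=11.5 gives 519 − 32×11.5 = 151 → no gain ✓.
5 of the 6 constraints hold; not an equilibrium.

5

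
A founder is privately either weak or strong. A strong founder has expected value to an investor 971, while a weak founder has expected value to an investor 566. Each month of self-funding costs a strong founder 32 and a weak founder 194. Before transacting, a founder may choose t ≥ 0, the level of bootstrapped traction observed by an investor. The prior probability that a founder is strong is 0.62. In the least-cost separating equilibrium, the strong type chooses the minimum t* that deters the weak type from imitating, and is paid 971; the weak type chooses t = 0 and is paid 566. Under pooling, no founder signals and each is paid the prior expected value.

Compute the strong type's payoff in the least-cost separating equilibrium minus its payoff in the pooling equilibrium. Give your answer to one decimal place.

87.1

Least-cost separating signal: t* solves 566 = 971 − 194·t*, so t* = (971 − 566)/194 ≈ 2.0876.
Strong type's separating payoff: 971 − 32 × t* = 971 − 32 × (971 − 566)/194 = 971 − 12960/194 ≈ 904.196.
Pooling payoff: 0.62 × 971 + 0.38 × 566 = 817.1.
Difference: 904.196 − 817.1 = 87.096, i.e. 87.1 to one decimal place.
The strong type prefers to separate.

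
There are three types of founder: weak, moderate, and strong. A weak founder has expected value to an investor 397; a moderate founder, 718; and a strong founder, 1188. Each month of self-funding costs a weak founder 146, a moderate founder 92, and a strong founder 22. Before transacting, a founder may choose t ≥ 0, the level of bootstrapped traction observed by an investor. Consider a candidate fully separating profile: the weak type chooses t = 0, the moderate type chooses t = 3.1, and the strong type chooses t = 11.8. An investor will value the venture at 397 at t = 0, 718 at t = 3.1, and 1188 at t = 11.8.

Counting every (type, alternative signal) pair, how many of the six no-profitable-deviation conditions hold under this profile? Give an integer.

6

Moderate (own payoff 718 − 92×3.1 = 432.8): to t=0 gives 397 → no gain ✓; to t=11.8 gives 1188 − 92×11.8 = 102.4 → no gain ✓.
Strong (own payoff 1188 − 22×11.8 = 928.4): to t=0 gives 397 → no gain ✓; to t=3.1 gives 718 − 22×3.1 = 649.8 → no gain ✓.
Weak (own payoff 397): to t=3.1 gives 718 − 146×3.1 = 265.4 → no gain ✓; to t=11.8 gives 1188 − 146×11.8 = -534.8 → no gain ✓.
6 of the 6 constraints hold; this profile is a separating equilibrium.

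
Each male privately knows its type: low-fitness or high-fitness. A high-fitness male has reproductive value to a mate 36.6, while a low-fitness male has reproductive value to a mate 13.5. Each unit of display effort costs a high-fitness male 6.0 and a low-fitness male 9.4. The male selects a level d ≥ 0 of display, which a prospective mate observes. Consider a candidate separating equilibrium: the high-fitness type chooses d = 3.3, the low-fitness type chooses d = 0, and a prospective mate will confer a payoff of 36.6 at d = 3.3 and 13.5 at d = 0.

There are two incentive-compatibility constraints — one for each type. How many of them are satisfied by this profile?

High-fitness type: signal → 36.6 − 6.0 × 3.3 = 16.8; deviate to 0 → 13.5. IC holds (16.8 ≥ 13.5).
Low-fitness type: stay at 0 → 13.5; mimic → 36.6 − 9.4 × 3.3 = 5.58. IC holds (13.5 ≥ 5.58).
2 of 2 constraints hold, so this is a separating equilibrium.

2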